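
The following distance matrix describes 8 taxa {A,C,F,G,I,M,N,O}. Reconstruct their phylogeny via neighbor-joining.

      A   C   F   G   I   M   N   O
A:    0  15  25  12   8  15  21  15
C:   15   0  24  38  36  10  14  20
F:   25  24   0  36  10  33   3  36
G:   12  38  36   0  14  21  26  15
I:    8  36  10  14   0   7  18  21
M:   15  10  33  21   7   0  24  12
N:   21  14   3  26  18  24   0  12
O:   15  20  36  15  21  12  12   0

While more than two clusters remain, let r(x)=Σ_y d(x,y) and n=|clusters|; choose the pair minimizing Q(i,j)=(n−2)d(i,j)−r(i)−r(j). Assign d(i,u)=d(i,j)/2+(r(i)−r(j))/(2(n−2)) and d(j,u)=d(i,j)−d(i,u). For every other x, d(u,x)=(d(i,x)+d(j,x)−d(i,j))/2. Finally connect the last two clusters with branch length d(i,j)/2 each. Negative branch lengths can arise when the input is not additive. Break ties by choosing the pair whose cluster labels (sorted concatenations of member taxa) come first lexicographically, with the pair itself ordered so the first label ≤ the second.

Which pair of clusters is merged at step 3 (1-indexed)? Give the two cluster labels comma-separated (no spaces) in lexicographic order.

iteration 1: select F,N (d=3, Q=-267); attach at lengths (67/12, -31/12); label the merged cluster FN
  updated: d(A,FN)=43/2, d(C,FN)=35/2, d(FN,G)=59/2, d(FN,I)=25/2, d(FN,M)=27, d(FN,O)=45/2
iteration 2: select C,FN (d=35/2, Q=-359/2); attach at lengths (187/20, 163/20); label the merged cluster CFN
  updated: d(A,CFN)=19/2, d(CFN,G)=25, d(CFN,I)=31/2, d(CFN,M)=39/4, d(CFN,O)=25/2
iteration 3: select G,O (d=15, Q=-205/2); attach at lengths (143/16, 97/16); label the merged cluster GO
  updated: d(A,GO)=6, d(CFN,GO)=45/4, d(GO,I)=10, d(GO,M)=9
iteration 4: select I,M (d=7, Q=-241/4); attach at lengths (83/24, 85/24); label the merged cluster IM
  updated: d(A,IM)=8, d(CFN,IM)=73/8, d(GO,IM)=6
iteration 5: select A,GO (d=6, Q=-139/4); attach at lengths (49/16, 47/16); label the merged cluster AGO
  updated: d(AGO,CFN)=59/8, d(AGO,IM)=4
iteration 6: select AGO,CFN (d=59/8, Q=-41/2); attach at lengths (9/8, 25/4); label the merged cluster ACFGNO
  updated: d(ACFGNO,IM)=23/8
iteration 7: select ACFGNO,IM (d=23/8); attach at lengths (23/16, 23/16); label the merged cluster ACFGIMNO
final tree: (((A:49/16,(G:143/16,O:97/16):47/16):9/8,(C:187/20,(F:67/12,N:-31/12):163/20):25/4):23/16,(I:83/24,M:85/24):23/16)
total length: 235/4

G,O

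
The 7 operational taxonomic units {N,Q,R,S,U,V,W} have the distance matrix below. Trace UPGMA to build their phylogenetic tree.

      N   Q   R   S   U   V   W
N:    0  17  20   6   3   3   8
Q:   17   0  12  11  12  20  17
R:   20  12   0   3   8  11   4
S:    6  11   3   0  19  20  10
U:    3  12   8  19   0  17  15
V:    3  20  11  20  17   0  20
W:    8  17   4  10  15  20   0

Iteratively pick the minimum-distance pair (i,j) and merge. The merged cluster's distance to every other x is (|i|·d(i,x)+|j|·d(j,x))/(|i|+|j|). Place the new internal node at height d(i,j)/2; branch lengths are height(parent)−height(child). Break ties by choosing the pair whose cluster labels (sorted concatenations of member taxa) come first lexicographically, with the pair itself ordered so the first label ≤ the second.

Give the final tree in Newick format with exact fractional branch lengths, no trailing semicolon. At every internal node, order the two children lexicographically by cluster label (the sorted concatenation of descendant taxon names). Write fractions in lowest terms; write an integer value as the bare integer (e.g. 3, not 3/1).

(((N:3/2,U:3/2):7/2,V:5):7/3,(Q:20/3,((R:3/2,S:3/2):2,W:7/2):19/6):2/3)

step 1: merge (N,U) at d=3; branch lengths N→3/2, U→3/2; new cluster NU
  updated: d(NU,Q)=29/2, d(NU,R)=14, d(NU,S)=25/2, d(NU,V)=10, d(NU,W)=23/2
step 2: merge (R,S) at d=3; branch lengths R→3/2, S→3/2; new cluster RS
  updated: d(NU,RS)=53/4, d(Q,RS)=23/2, d(RS,V)=31/2, d(RS,W)=7
step 3: merge (RS,W) at d=7; branch lengths RS→2, W→7/2; new cluster RSW
  updated: d(NU,RSW)=38/3, d(Q,RSW)=40/3, d(RSW,V)=17
step 4: merge (NU,V) at d=10; branch lengths NU→7/2, V→5; new cluster NUV
  updated: d(NUV,Q)=49/3, d(NUV,RSW)=127/9
step 5: merge (Q,RSW) at d=40/3; branch lengths Q→20/3, RSW→19/6; new cluster QRSW
  updated: d(NUV,QRSW)=44/3
step 6: merge (NUV,QRSW) at d=44/3; branch lengths NUV→7/3, QRSW→2/3; new cluster NQRSUVW
final tree: (((N:3/2,U:3/2):7/2,V:5):7/3,(Q:20/3,((R:3/2,S:3/2):2,W:7/2):19/6):2/3)
total length: 197/6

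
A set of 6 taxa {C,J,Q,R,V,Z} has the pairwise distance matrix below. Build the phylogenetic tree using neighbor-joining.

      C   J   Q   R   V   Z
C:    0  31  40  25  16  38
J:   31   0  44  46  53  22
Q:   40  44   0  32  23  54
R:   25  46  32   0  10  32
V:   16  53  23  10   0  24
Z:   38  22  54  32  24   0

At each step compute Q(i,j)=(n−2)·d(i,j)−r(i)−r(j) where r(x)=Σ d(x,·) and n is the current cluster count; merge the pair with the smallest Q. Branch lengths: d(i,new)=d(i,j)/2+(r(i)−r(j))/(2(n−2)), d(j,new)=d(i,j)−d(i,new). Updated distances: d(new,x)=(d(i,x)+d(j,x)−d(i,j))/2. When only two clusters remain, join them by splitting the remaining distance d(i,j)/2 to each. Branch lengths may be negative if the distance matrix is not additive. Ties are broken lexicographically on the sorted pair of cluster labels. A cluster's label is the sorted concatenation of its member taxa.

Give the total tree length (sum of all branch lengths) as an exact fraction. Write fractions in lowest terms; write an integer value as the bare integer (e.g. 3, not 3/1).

iteration 1: select J,Z (d=22, Q=-278); attach at lengths (57/4, 31/4); label the merged cluster JZ
  updated: d(C,JZ)=47/2, d(JZ,Q)=38, d(JZ,R)=28, d(JZ,V)=55/2
iteration 2: select C,JZ (d=47/2, Q=-151); attach at lengths (29/3, 83/6); label the merged cluster CJZ
  updated: d(CJZ,Q)=109/4, d(CJZ,R)=59/4, d(CJZ,V)=10
iteration 3: select CJZ,Q (d=109/4, Q=-319/4); attach at lengths (97/16, 339/16); label the merged cluster CJQZ
  updated: d(CJQZ,R)=39/4, d(CJQZ,V)=23/8
iteration 4: select CJQZ,R (d=39/4, Q=-181/8); attach at lengths (21/16, 135/16); label the merged cluster CJQRZ
  updated: d(CJQRZ,V)=25/16
iteration 5: select CJQRZ,V (d=25/16); attach at lengths (25/32, 25/32); label the merged cluster CJQRVZ
final tree: ((((C:29/3,(J:57/4,Z:31/4):83/6):97/16,Q:339/16):21/16,R:135/16):25/32,V:25/32)
total length: 1345/16

1345/16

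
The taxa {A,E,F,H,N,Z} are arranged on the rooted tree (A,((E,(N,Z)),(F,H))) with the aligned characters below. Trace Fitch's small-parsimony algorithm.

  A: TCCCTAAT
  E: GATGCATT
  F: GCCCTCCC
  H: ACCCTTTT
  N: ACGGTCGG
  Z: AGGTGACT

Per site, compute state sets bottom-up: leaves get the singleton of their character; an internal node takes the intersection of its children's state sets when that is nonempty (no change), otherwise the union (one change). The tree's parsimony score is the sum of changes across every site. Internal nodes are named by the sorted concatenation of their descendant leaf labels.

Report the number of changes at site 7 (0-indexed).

NZ@0: {A} ∩ {A} = {A} (intersection, +0)
ENZ@0: {G} ∪ {A} = {A,G} (union, +1)
FH@0: {G} ∪ {A} = {A,G} (union, +1)
EFHNZ@0: {A,G} ∩ {A,G} = {A,G} (intersection, +0)
AEFHNZ@0: {T} ∪ {A,G} = {A,G,T} (union, +1)
NZ@1: {C} ∪ {G} = {C,G} (union, +1)
ENZ@1: {A} ∪ {C,G} = {A,C,G} (union, +1)
FH@1: {C} ∩ {C} = {C} (intersection, +0)
EFHNZ@1: {A,C,G} ∩ {C} = {C} (intersection, +0)
AEFHNZ@1: {C} ∩ {C} = {C} (intersection, +0)
NZ@2: {G} ∩ {G} = {G} (intersection, +0)
ENZ@2: {T} ∪ {G} = {G,T} (union, +1)
FH@2: {C} ∩ {C} = {C} (intersection, +0)
EFHNZ@2: {G,T} ∪ {C} = {C,G,T} (union, +1)
AEFHNZ@2: {C} ∩ {C,G,T} = {C} (intersection, +0)
NZ@3: {G} ∪ {T} = {G,T} (union, +1)
ENZ@3: {G} ∩ {G,T} = {G} (intersection, +0)
FH@3: {C} ∩ {C} = {C} (intersection, +0)
EFHNZ@3: {G} ∪ {C} = {C,G} (union, +1)
AEFHNZ@3: {C} ∩ {C,G} = {C} (intersection, +0)
NZ@4: {T} ∪ {G} = {G,T} (union, +1)
ENZ@4: {C} ∪ {G,T} = {C,G,T} (union, +1)
FH@4: {T} ∩ {T} = {T} (intersection, +0)
EFHNZ@4: {C,G,T} ∩ {T} = {T} (intersection, +0)
AEFHNZ@4: {T} ∩ {T} = {T} (intersection, +0)
NZ@5: {C} ∪ {A} = {A,C} (union, +1)
ENZ@5: {A} ∩ {A,C} = {A} (intersection, +0)
FH@5: {C} ∪ {T} = {C,T} (union, +1)
EFHNZ@5: {A} ∪ {C,T} = {A,C,T} (union, +1)
AEFHNZ@5: {A} ∩ {A,C,T} = {A} (intersection, +0)
NZ@6: {G} ∪ {C} = {C,G} (union, +1)
ENZ@6: {T} ∪ {C,G} = {C,G,T} (union, +1)
FH@6: {C} ∪ {T} = {C,T} (union, +1)
EFHNZ@6: {C,G,T} ∩ {C,T} = {C,T} (intersection, +0)
AEFHNZ@6: {A} ∪ {C,T} = {A,C,T} (union, +1)
NZ@7: {G} ∪ {T} = {G,T} (union, +1)
ENZ@7: {T} ∩ {G,T} = {T} (intersection, +0)
FH@7: {C} ∪ {T} = {C,T} (union, +1)
EFHNZ@7: {T} ∩ {C,T} = {T} (intersection, +0)
AEFHNZ@7: {T} ∩ {T} = {T} (intersection, +0)
per-site changes: [3, 2, 2, 2, 2, 3, 4, 2]; total = 20

2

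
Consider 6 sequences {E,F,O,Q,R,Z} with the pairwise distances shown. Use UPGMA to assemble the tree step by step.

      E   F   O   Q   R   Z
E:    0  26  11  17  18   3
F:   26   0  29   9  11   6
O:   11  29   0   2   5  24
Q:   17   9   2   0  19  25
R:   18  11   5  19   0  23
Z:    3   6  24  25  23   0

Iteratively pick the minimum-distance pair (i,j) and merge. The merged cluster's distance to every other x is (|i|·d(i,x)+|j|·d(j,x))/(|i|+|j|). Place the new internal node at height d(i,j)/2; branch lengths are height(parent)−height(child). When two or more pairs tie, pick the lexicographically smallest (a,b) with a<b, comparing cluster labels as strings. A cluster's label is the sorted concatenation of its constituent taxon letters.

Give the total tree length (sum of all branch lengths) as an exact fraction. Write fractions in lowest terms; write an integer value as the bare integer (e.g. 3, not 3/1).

step 1: merge (O,Q) at d=2; branch lengths O→1, Q→1; new cluster OQ
  updated: d(E,OQ)=14, d(F,OQ)=19, d(OQ,R)=12, d(OQ,Z)=49/2
step 2: merge (E,Z) at d=3; branch lengths E→3/2, Z→3/2; new cluster EZ
  updated: d(EZ,F)=16, d(EZ,OQ)=77/4, d(EZ,R)=41/2
step 3: merge (F,R) at d=11; branch lengths F→11/2, R→11/2; new cluster FR
  updated: d(EZ,FR)=73/4, d(FR,OQ)=31/2
step 4: merge (FR,OQ) at d=31/2; branch lengths FR→9/4, OQ→27/4; new cluster FOQR
  updated: d(EZ,FOQR)=75/4
step 5: merge (EZ,FOQR) at d=75/4; branch lengths EZ→63/8, FOQR→13/8; new cluster EFOQRZ
final tree: ((E:3/2,Z:3/2):63/8,((F:11/2,R:11/2):9/4,(O:1,Q:1):27/4):13/8)
total length: 69/2

69/2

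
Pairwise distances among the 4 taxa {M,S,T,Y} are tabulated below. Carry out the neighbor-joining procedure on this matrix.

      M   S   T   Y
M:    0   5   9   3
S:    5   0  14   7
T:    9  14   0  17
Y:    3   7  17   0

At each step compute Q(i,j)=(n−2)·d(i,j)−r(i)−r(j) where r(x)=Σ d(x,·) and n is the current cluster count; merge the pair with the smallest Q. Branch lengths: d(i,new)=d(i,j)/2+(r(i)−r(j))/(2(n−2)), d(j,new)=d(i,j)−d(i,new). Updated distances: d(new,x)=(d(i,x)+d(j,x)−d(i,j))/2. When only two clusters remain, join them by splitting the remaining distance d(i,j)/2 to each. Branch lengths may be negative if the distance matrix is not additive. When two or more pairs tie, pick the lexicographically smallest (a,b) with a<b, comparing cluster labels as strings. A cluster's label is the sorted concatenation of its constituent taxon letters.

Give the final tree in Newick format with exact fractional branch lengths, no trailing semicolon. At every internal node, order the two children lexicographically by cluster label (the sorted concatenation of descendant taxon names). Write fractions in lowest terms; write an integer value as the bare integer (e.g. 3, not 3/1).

(((M:-5/4,T:41/4):7/4,S:13/4):15/8,Y:15/8)

iteration 1: select M,T (d=9, Q=-39); attach at lengths (-5/4, 41/4); label the merged cluster MT
  updated: d(MT,S)=5, d(MT,Y)=11/2
iteration 2: select MT,S (d=5, Q=-35/2); attach at lengths (7/4, 13/4); label the merged cluster MST
  updated: d(MST,Y)=15/4
iteration 3: select MST,Y (d=15/4); attach at lengths (15/8, 15/8); label the merged cluster MSTY
final tree: (((M:-5/4,T:41/4):7/4,S:13/4):15/8,Y:15/8)
total length: 71/4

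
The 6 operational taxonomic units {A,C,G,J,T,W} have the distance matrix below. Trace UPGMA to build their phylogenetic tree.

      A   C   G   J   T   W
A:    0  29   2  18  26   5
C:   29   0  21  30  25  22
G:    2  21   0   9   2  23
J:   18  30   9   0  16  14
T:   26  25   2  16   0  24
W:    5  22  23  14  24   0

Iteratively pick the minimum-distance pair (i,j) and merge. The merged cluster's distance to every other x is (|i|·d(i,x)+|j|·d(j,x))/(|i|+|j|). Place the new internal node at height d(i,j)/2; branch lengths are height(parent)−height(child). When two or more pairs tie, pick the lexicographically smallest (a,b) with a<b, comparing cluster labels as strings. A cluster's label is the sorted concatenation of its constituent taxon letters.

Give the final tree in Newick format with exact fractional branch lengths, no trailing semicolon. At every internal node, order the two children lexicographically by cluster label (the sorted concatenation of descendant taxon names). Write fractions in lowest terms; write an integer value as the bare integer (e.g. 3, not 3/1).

(((((A:1,G:1):23/4,J:27/4):1/4,W:7):3/2,T:17/2):21/5,C:127/10)

1. join A+G (d=2) ⇒ AG; edges |A|=1, |G|=1
  updated: d(AG,C)=25, d(AG,J)=27/2, d(AG,T)=14, d(AG,W)=14
2. join AG+J (d=27/2) ⇒ AGJ; edges |AG|=23/4, |J|=27/4
  updated: d(AGJ,C)=80/3, d(AGJ,T)=44/3, d(AGJ,W)=14
3. join AGJ+W (d=14) ⇒ AGJW; edges |AGJ|=1/4, |W|=7
  updated: d(AGJW,C)=51/2, d(AGJW,T)=17
4. join AGJW+T (d=17) ⇒ AGJTW; edges |AGJW|=3/2, |T|=17/2
  updated: d(AGJTW,C)=127/5
5. join AGJTW+C (d=127/5) ⇒ ACGJTW; edges |AGJTW|=21/5, |C|=127/10
final tree: (((((A:1,G:1):23/4,J:27/4):1/4,W:7):3/2,T:17/2):21/5,C:127/10)
total length: 973/20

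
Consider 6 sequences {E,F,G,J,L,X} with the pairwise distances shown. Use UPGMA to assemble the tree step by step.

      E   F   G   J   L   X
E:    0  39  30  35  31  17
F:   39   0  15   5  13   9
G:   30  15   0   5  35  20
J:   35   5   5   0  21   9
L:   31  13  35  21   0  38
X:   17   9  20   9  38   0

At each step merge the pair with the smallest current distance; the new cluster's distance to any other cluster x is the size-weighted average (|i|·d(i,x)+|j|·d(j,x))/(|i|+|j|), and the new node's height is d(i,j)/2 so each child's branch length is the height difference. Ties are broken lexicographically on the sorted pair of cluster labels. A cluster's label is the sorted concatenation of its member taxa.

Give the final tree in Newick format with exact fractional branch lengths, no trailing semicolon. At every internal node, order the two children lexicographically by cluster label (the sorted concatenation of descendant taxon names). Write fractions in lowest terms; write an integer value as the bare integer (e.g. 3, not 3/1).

iteration 1: select F,J (d=5); attach at lengths (5/2, 5/2); label the merged cluster FJ
  updated: d(E,FJ)=37, d(FJ,G)=10, d(FJ,L)=17, d(FJ,X)=9
iteration 2: select FJ,X (d=9); attach at lengths (2, 9/2); label the merged cluster FJX
  updated: d(E,FJX)=91/3, d(FJX,G)=40/3, d(FJX,L)=24
iteration 3: select FJX,G (d=40/3); attach at lengths (13/6, 20/3); label the merged cluster FGJX
  updated: d(E,FGJX)=121/4, d(FGJX,L)=107/4
iteration 4: select FGJX,L (d=107/4); attach at lengths (161/24, 107/8); label the merged cluster FGJLX
  updated: d(E,FGJLX)=152/5
iteration 5: select E,FGJLX (d=152/5); attach at lengths (76/5, 73/40); label the merged cluster EFGJLX
final tree: (E:76/5,((((F:5/2,J:5/2):2,X:9/2):13/6,G:20/3):161/24,L:107/8):73/40)
total length: 6893/120

(E:76/5,((((F:5/2,J:5/2):2,X:9/2):13/6,G:20/3):161/24,L:107/8):73/40)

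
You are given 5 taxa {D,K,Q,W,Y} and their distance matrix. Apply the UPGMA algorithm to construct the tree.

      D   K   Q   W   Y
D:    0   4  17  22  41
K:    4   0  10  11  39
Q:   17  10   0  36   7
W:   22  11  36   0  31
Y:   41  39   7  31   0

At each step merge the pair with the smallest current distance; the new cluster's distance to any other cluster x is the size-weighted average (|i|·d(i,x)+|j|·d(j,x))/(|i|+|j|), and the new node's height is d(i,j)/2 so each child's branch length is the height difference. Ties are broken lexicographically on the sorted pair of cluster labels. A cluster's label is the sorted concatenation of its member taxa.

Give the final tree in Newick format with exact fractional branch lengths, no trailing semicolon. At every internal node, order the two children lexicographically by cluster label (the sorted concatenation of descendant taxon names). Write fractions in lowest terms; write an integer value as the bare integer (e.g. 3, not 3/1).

(((D:2,K:2):25/4,W:33/4):25/4,(Q:7/2,Y:7/2):11)

step 1: merge (D,K) at d=4; branch lengths D→2, K→2; new cluster DK
  updated: d(DK,Q)=27/2, d(DK,W)=33/2, d(DK,Y)=40
step 2: merge (Q,Y) at d=7; branch lengths Q→7/2, Y→7/2; new cluster QY
  updated: d(DK,QY)=107/4, d(QY,W)=67/2
step 3: merge (DK,W) at d=33/2; branch lengths DK→25/4, W→33/4; new cluster DKW
  updated: d(DKW,QY)=29
step 4: merge (DKW,QY) at d=29; branch lengths DKW→25/4, QY→11; new cluster DKQWY
final tree: (((D:2,K:2):25/4,W:33/4):25/4,(Q:7/2,Y:7/2):11)
total length: 171/4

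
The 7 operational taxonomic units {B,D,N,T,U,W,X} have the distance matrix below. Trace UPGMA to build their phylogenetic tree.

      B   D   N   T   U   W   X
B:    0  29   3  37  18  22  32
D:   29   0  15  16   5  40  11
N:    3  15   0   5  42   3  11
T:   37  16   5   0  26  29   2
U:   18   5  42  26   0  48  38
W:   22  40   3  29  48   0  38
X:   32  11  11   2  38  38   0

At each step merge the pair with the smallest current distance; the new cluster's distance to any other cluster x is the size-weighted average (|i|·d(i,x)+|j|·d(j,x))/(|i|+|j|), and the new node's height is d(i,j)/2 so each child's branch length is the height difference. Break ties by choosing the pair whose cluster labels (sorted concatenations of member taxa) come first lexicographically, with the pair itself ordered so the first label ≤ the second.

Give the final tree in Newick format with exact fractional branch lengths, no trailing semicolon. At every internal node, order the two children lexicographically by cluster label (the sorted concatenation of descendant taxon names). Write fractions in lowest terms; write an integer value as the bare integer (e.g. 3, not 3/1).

(((B:3/2,N:3/2):19/4,W:25/4):97/12,((D:5/2,U:5/2):71/8,(T:1,X:1):83/8):71/24)

iteration 1: select T,X (d=2); attach at lengths (1, 1); label the merged cluster TX
  updated: d(B,TX)=69/2, d(D,TX)=27/2, d(N,TX)=8, d(TX,U)=32, d(TX,W)=67/2
iteration 2: select B,N (d=3); attach at lengths (3/2, 3/2); label the merged cluster BN
  updated: d(BN,D)=22, d(BN,TX)=85/4, d(BN,U)=30, d(BN,W)=25/2
iteration 3: select D,U (d=5); attach at lengths (5/2, 5/2); label the merged cluster DU
  updated: d(BN,DU)=26, d(DU,TX)=91/4, d(DU,W)=44
iteration 4: select BN,W (d=25/2); attach at lengths (19/4, 25/4); label the merged cluster BNW
  updated: d(BNW,DU)=32, d(BNW,TX)=76/3
iteration 5: select DU,TX (d=91/4); attach at lengths (71/8, 83/8); label the merged cluster DTUX
  updated: d(BNW,DTUX)=86/3
iteration 6: select BNW,DTUX (d=86/3); attach at lengths (97/12, 71/24); label the merged cluster BDNTUWX
final tree: (((B:3/2,N:3/2):19/4,W:25/4):97/12,((D:5/2,U:5/2):71/8,(T:1,X:1):83/8):71/24)
total length: 1231/24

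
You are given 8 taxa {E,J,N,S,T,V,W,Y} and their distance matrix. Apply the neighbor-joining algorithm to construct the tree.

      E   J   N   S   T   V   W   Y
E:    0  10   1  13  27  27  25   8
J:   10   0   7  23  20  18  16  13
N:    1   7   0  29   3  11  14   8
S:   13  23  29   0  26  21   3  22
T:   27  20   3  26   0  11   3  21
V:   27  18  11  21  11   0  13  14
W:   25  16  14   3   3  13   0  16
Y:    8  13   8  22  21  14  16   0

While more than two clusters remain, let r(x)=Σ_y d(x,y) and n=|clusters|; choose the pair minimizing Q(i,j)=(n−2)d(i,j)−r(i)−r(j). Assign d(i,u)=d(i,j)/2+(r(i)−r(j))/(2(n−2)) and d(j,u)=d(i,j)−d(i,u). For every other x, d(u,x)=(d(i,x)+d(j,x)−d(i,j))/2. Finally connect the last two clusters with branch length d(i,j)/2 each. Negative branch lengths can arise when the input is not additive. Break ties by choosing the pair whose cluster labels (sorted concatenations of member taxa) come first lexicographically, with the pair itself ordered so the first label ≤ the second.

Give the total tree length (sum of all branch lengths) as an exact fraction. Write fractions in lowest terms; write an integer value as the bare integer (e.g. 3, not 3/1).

iteration 1: select S,W (d=3, Q=-209); attach at lengths (65/12, -29/12); label the merged cluster SW
  updated: d(E,SW)=35/2, d(J,SW)=18, d(N,SW)=20, d(SW,T)=13, d(SW,V)=31/2, d(SW,Y)=35/2
iteration 2: select T,V (d=11, Q=-273/2); attach at lengths (107/20, 113/20); label the merged cluster TV
  updated: d(E,TV)=43/2, d(J,TV)=27/2, d(N,TV)=3/2, d(SW,TV)=35/4, d(TV,Y)=12
iteration 3: select SW,TV (d=35/4, Q=-104); attach at lengths (119/16, 21/16); label the merged cluster STVW
  updated: d(E,STVW)=121/8, d(J,STVW)=91/8, d(N,STVW)=51/8, d(STVW,Y)=83/8
iteration 4: select E,N (d=1, Q=-107/2); attach at lengths (59/24, -35/24); label the merged cluster EN
  updated: d(EN,J)=8, d(EN,STVW)=41/4, d(EN,Y)=15/2
iteration 5: select EN,J (d=8, Q=-337/8); attach at lengths (75/32, 181/32); label the merged cluster EJN
  updated: d(EJN,STVW)=109/16, d(EJN,Y)=25/4
iteration 6: select EJN,STVW (d=109/16, Q=-375/16); attach at lengths (43/32, 175/32); label the merged cluster EJNSTVW
  updated: d(EJNSTVW,Y)=157/32
iteration 7: select EJNSTVW,Y (d=157/32); attach at lengths (157/64, 157/64); label the merged cluster EJNSTVWY
final tree: ((((E:59/24,N:-35/24):75/32,J:181/32):43/32,((S:65/12,W:-29/12):119/16,(T:107/20,V:113/20):21/16):175/32):157/64,Y:157/64)
total length: 1391/32

1391/32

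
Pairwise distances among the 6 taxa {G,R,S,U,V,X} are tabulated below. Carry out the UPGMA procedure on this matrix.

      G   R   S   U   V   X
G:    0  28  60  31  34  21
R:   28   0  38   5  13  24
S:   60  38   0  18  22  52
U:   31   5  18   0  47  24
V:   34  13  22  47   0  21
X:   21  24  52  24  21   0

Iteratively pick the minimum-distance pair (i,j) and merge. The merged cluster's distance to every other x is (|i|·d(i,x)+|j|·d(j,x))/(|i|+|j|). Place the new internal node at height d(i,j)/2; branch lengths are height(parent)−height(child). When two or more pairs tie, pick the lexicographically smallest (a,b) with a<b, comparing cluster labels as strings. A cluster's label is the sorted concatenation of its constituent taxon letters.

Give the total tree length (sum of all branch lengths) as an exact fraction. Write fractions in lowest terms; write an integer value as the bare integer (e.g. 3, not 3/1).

291/4

step 1: merge (R,U) at d=5; branch lengths R→5/2, U→5/2; new cluster RU
  updated: d(G,RU)=59/2, d(RU,S)=28, d(RU,V)=30, d(RU,X)=24
step 2: merge (G,X) at d=21; branch lengths G→21/2, X→21/2; new cluster GX
  updated: d(GX,RU)=107/4, d(GX,S)=56, d(GX,V)=55/2
step 3: merge (S,V) at d=22; branch lengths S→11, V→11; new cluster SV
  updated: d(GX,SV)=167/4, d(RU,SV)=29
step 4: merge (GX,RU) at d=107/4; branch lengths GX→23/8, RU→87/8; new cluster GRUX
  updated: d(GRUX,SV)=283/8
step 5: merge (GRUX,SV) at d=283/8; branch lengths GRUX→69/16, SV→107/16; new cluster GRSUVX
final tree: (((G:21/2,X:21/2):23/8,(R:5/2,U:5/2):87/8):69/16,(S:11,V:11):107/16)
total length: 291/4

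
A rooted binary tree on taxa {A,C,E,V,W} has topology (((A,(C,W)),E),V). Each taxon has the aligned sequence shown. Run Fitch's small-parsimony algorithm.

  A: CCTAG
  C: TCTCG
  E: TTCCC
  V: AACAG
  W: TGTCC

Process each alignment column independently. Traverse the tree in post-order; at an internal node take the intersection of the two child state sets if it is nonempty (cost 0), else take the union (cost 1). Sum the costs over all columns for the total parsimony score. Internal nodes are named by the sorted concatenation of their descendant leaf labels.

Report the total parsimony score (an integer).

CW@0: {T} ∩ {T} = {T} (intersection, +0)
ACW@0: {C} ∪ {T} = {C,T} (union, +1)
ACEW@0: {C,T} ∩ {T} = {T} (intersection, +0)
ACEVW@0: {T} ∪ {A} = {A,T} (union, +1)
CW@1: {C} ∪ {G} = {C,G} (union, +1)
ACW@1: {C} ∩ {C,G} = {C} (intersection, +0)
ACEW@1: {C} ∪ {T} = {C,T} (union, +1)
ACEVW@1: {C,T} ∪ {A} = {A,C,T} (union, +1)
CW@2: {T} ∩ {T} = {T} (intersection, +0)
ACW@2: {T} ∩ {T} = {T} (intersection, +0)
ACEW@2: {T} ∪ {C} = {C,T} (union, +1)
ACEVW@2: {C,T} ∩ {C} = {C} (intersection, +0)
CW@3: {C} ∩ {C} = {C} (intersection, +0)
ACW@3: {A} ∪ {C} = {A,C} (union, +1)
ACEW@3: {A,C} ∩ {C} = {C} (intersection, +0)
ACEVW@3: {C} ∪ {A} = {A,C} (union, +1)
CW@4: {G} ∪ {C} = {C,G} (union, +1)
ACW@4: {G} ∩ {C,G} = {G} (intersection, +0)
ACEW@4: {G} ∪ {C} = {C,G} (union, +1)
ACEVW@4: {C,G} ∩ {G} = {G} (intersection, +0)
per-site changes: [2, 3, 1, 2, 2]; total = 10

10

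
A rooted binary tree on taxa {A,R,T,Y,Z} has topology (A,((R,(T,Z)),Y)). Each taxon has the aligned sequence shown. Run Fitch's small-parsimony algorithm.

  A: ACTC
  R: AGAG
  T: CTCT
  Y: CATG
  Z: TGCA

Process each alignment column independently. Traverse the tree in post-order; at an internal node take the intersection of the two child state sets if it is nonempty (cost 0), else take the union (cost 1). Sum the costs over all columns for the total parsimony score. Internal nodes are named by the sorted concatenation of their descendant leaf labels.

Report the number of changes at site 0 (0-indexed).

TZ@0: {C} ∪ {T} = {C,T} (union, +1)
RTZ@0: {A} ∪ {C,T} = {A,C,T} (union, +1)
RTYZ@0: {A,C,T} ∩ {C} = {C} (intersection, +0)
ARTYZ@0: {A} ∪ {C} = {A,C} (union, +1)
TZ@1: {T} ∪ {G} = {G,T} (union, +1)
RTZ@1: {G} ∩ {G,T} = {G} (intersection, +0)
RTYZ@1: {G} ∪ {A} = {A,G} (union, +1)
ARTYZ@1: {C} ∪ {A,G} = {A,C,G} (union, +1)
TZ@2: {C} ∩ {C} = {C} (intersection, +0)
RTZ@2: {A} ∪ {C} = {A,C} (union, +1)
RTYZ@2: {A,C} ∪ {T} = {A,C,T} (union, +1)
ARTYZ@2: {T} ∩ {A,C,T} = {T} (intersection, +0)
TZ@3: {T} ∪ {A} = {A,T} (union, +1)
RTZ@3: {G} ∪ {A,T} = {A,G,T} (union, +1)
RTYZ@3: {A,G,T} ∩ {G} = {G} (intersection, +0)
ARTYZ@3: {C} ∪ {G} = {C,G} (union, +1)
per-site changes: [3, 3, 2, 3]; total = 11

3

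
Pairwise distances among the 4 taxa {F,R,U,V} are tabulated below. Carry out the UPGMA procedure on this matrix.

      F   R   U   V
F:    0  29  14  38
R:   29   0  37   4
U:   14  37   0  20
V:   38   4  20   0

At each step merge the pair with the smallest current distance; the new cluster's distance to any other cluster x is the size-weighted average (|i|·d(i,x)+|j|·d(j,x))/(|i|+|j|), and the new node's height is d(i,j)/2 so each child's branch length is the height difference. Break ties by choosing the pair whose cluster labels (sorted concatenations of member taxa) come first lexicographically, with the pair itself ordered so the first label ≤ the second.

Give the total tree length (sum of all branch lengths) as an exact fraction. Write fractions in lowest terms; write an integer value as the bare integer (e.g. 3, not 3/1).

40

1. join R+V (d=4) ⇒ RV; edges |R|=2, |V|=2
  updated: d(F,RV)=67/2, d(RV,U)=57/2
2. join F+U (d=14) ⇒ FU; edges |F|=7, |U|=7
  updated: d(FU,RV)=31
3. join FU+RV (d=31) ⇒ FRUV; edges |FU|=17/2, |RV|=27/2
final tree: ((F:7,U:7):17/2,(R:2,V:2):27/2)
total length: 40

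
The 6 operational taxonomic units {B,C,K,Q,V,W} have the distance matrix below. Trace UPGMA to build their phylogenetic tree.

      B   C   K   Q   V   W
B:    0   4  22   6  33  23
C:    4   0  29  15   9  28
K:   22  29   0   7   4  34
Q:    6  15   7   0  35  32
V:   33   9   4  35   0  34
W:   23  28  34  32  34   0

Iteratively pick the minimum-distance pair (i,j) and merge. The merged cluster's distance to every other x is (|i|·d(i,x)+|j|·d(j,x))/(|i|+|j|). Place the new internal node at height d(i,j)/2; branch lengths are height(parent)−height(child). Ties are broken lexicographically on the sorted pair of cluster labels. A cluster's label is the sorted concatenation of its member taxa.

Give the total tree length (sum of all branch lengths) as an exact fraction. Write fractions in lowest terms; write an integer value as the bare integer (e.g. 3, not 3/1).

step 1: merge (B,C) at d=4; branch lengths B→2, C→2; new cluster BC
  updated: d(BC,K)=51/2, d(BC,Q)=21/2, d(BC,V)=21, d(BC,W)=51/2
step 2: merge (K,V) at d=4; branch lengths K→2, V→2; new cluster KV
  updated: d(BC,KV)=93/4, d(KV,Q)=21, d(KV,W)=34
step 3: merge (BC,Q) at d=21/2; branch lengths BC→13/4, Q→21/4; new cluster BCQ
  updated: d(BCQ,KV)=45/2, d(BCQ,W)=83/3
step 4: merge (BCQ,KV) at d=45/2; branch lengths BCQ→6, KV→37/4; new cluster BCKQV
  updated: d(BCKQV,W)=151/5
step 5: merge (BCKQV,W) at d=151/5; branch lengths BCKQV→77/20, W→151/10; new cluster BCKQVW
final tree: ((((B:2,C:2):13/4,Q:21/4):6,(K:2,V:2):37/4):77/20,W:151/10)
total length: 507/10

507/10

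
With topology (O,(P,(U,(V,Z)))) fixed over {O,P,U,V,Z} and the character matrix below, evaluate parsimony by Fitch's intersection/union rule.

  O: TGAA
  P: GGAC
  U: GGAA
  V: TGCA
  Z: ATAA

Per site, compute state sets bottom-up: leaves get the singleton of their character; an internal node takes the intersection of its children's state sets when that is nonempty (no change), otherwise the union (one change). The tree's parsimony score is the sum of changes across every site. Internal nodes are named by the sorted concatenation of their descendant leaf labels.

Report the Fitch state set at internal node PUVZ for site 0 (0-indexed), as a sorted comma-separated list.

G

VZ@0: {T} ∪ {A} = {A,T} (union, +1)
UVZ@0: {G} ∪ {A,T} = {A,G,T} (union, +1)
PUVZ@0: {G} ∩ {A,G,T} = {G} (intersection, +0)
OPUVZ@0: {T} ∪ {G} = {G,T} (union, +1)
VZ@1: {G} ∪ {T} = {G,T} (union, +1)
UVZ@1: {G} ∩ {G,T} = {G} (intersection, +0)
PUVZ@1: {G} ∩ {G} = {G} (intersection, +0)
OPUVZ@1: {G} ∩ {G} = {G} (intersection, +0)
VZ@2: {C} ∪ {A} = {A,C} (union, +1)
UVZ@2: {A} ∩ {A,C} = {A} (intersection, +0)
PUVZ@2: {A} ∩ {A} = {A} (intersection, +0)
OPUVZ@2: {A} ∩ {A} = {A} (intersection, +0)
VZ@3: {A} ∩ {A} = {A} (intersection, +0)
UVZ@3: {A} ∩ {A} = {A} (intersection, +0)
PUVZ@3: {C} ∪ {A} = {A,C} (union, +1)
OPUVZ@3: {A} ∩ {A,C} = {A} (intersection, +0)
per-site changes: [3, 1, 1, 1]; total = 6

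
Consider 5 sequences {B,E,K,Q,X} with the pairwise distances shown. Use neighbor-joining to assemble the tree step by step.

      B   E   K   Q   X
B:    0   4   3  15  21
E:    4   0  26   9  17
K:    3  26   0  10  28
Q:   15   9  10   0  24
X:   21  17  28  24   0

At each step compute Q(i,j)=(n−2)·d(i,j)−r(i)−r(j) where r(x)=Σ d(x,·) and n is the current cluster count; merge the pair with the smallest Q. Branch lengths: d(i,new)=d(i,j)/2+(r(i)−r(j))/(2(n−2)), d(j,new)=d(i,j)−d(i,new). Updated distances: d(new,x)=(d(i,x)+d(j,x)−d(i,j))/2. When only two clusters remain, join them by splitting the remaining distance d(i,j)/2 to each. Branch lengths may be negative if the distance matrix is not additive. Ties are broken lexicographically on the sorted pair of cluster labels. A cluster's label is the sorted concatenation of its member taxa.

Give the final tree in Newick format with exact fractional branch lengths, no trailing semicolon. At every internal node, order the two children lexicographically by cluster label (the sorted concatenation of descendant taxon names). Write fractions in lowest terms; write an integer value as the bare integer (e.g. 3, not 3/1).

step 1: merge (B,K) at d=3, Q=-101; branch lengths B→-5/2, K→11/2; new cluster BK
  updated: d(BK,E)=27/2, d(BK,Q)=11, d(BK,X)=23
step 2: merge (BK,Q) at d=11, Q=-139/2; branch lengths BK→51/8, Q→37/8; new cluster BKQ
  updated: d(BKQ,E)=23/4, d(BKQ,X)=18
step 3: merge (BKQ,E) at d=23/4, Q=-163/4; branch lengths BKQ→27/8, E→19/8; new cluster BEKQ
  updated: d(BEKQ,X)=117/8
step 4: merge (BEKQ,X) at d=117/8; branch lengths BEKQ→117/16, X→117/16; new cluster BEKQX
final tree: ((((B:-5/2,K:11/2):51/8,Q:37/8):27/8,E:19/8):117/16,X:117/16)
total length: 275/8

((((B:-5/2,K:11/2):51/8,Q:37/8):27/8,E:19/8):117/16,X:117/16)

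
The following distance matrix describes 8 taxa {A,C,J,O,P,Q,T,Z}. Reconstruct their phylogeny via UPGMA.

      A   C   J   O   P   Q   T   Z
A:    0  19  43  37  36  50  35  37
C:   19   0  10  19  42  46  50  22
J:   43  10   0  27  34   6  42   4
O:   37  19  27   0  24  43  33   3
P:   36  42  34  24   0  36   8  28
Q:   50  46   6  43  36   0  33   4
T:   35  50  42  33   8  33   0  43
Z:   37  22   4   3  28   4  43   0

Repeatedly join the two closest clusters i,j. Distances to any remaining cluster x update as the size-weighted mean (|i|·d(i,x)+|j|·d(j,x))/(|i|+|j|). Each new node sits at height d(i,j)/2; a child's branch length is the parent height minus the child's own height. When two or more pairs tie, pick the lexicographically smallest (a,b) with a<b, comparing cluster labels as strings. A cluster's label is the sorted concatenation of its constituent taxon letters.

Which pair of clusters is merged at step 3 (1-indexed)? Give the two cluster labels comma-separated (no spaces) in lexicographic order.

iteration 1: select O,Z (d=3); attach at lengths (3/2, 3/2); label the merged cluster OZ
  updated: d(A,OZ)=37, d(C,OZ)=41/2, d(J,OZ)=31/2, d(OZ,P)=26, d(OZ,Q)=47/2, d(OZ,T)=38
iteration 2: select J,Q (d=6); attach at lengths (3, 3); label the merged cluster JQ
  updated: d(A,JQ)=93/2, d(C,JQ)=28, d(JQ,OZ)=39/2, d(JQ,P)=35, d(JQ,T)=75/2
iteration 3: select P,T (d=8); attach at lengths (4, 4); label the merged cluster PT
  updated: d(A,PT)=71/2, d(C,PT)=46, d(JQ,PT)=145/4, d(OZ,PT)=32
iteration 4: select A,C (d=19); attach at lengths (19/2, 19/2); label the merged cluster AC
  updated: d(AC,JQ)=149/4, d(AC,OZ)=115/4, d(AC,PT)=163/4
iteration 5: select JQ,OZ (d=39/2); attach at lengths (27/4, 33/4); label the merged cluster JOQZ
  updated: d(AC,JOQZ)=33, d(JOQZ,PT)=273/8
iteration 6: select AC,JOQZ (d=33); attach at lengths (7, 27/4); label the merged cluster ACJOQZ
  updated: d(ACJOQZ,PT)=109/3
iteration 7: select ACJOQZ,PT (d=109/3); attach at lengths (5/3, 85/6); label the merged cluster ACJOPQTZ
final tree: (((A:19/2,C:19/2):7,((J:3,Q:3):27/4,(O:3/2,Z:3/2):33/4):27/4):5/3,(P:4,T:4):85/6)
total length: 967/12

P,T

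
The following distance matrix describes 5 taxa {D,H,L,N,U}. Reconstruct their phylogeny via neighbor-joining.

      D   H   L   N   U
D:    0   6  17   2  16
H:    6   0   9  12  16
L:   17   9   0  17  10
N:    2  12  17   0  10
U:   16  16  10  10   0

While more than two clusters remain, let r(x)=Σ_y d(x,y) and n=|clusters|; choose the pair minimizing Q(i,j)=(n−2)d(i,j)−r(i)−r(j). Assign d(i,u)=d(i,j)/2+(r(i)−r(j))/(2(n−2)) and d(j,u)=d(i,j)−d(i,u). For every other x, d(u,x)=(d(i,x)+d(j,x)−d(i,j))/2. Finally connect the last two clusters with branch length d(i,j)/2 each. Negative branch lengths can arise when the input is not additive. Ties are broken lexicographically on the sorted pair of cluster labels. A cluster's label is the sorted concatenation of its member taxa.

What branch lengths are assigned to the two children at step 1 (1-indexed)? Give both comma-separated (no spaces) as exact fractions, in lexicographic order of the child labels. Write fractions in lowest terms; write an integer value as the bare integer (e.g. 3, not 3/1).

step 1: merge (D,N) at d=2, Q=-76; branch lengths D→1, N→1; new cluster DN
  updated: d(DN,H)=8, d(DN,L)=16, d(DN,U)=12
step 2: merge (DN,H) at d=8, Q=-53; branch lengths DN→19/4, H→13/4; new cluster DHN
  updated: d(DHN,L)=17/2, d(DHN,U)=10
step 3: merge (DHN,L) at d=17/2, Q=-57/2; branch lengths DHN→17/4, L→17/4; new cluster DHLN
  updated: d(DHLN,U)=23/4
step 4: merge (DHLN,U) at d=23/4; branch lengths DHLN→23/8, U→23/8; new cluster DHLNU
final tree: ((((D:1,N:1):19/4,H:13/4):17/4,L:17/4):23/8,U:23/8)
total length: 97/4

1,1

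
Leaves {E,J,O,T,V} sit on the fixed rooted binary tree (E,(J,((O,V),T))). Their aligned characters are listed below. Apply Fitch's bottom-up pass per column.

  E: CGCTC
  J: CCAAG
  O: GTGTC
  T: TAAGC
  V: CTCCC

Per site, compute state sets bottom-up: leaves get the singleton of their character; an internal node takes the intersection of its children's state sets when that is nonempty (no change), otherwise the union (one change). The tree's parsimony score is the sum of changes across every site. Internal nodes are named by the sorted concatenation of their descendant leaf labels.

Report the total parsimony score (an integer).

12

[col 0] OV: children O:{G}, V:{C} ∪→ {C,G}; cost 1
[col 0] OTV: children OV:{C,G}, T:{T} ∪→ {C,G,T}; cost 1
[col 0] JOTV: children J:{C}, OTV:{C,G,T} ∩→ {C}; cost 0
[col 0] EJOTV: children E:{C}, JOTV:{C} ∩→ {C}; cost 0
[col 1] OV: children O:{T}, V:{T} ∩→ {T}; cost 0
[col 1] OTV: children OV:{T}, T:{A} ∪→ {A,T}; cost 1
[col 1] JOTV: children J:{C}, OTV:{A,T} ∪→ {A,C,T}; cost 1
[col 1] EJOTV: children E:{G}, JOTV:{A,C,T} ∪→ {A,C,G,T}; cost 1
[col 2] OV: children O:{G}, V:{C} ∪→ {C,G}; cost 1
[col 2] OTV: children OV:{C,G}, T:{A} ∪→ {A,C,G}; cost 1
[col 2] JOTV: children J:{A}, OTV:{A,C,G} ∩→ {A}; cost 0
[col 2] EJOTV: children E:{C}, JOTV:{A} ∪→ {A,C}; cost 1
[col 3] OV: children O:{T}, V:{C} ∪→ {C,T}; cost 1
[col 3] OTV: children OV:{C,T}, T:{G} ∪→ {C,G,T}; cost 1
[col 3] JOTV: children J:{A}, OTV:{C,G,T} ∪→ {A,C,G,T}; cost 1
[col 3] EJOTV: children E:{T}, JOTV:{A,C,G,T} ∩→ {T}; cost 0
[col 4] OV: children O:{C}, V:{C} ∩→ {C}; cost 0
[col 4] OTV: children OV:{C}, T:{C} ∩→ {C}; cost 0
[col 4] JOTV: children J:{G}, OTV:{C} ∪→ {C,G}; cost 1
[col 4] EJOTV: children E:{C}, JOTV:{C,G} ∩→ {C}; cost 0
per-site changes: [2, 3, 3, 3, 1]; total = 12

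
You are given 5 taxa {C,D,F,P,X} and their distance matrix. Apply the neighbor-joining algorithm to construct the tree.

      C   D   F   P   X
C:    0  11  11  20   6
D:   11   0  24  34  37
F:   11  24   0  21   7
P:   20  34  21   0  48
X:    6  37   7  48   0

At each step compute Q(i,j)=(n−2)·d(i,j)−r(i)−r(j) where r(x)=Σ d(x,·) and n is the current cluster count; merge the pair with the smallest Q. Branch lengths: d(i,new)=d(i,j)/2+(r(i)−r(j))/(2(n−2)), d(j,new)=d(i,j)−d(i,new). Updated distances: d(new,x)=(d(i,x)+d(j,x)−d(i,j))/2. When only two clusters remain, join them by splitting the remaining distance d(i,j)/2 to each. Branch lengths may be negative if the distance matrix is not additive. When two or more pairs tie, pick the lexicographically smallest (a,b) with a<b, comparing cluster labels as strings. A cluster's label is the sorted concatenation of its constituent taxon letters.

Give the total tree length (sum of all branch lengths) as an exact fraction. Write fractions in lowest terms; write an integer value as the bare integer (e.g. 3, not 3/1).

step 1: merge (F,X) at d=7, Q=-140; branch lengths F→-7/3, X→28/3; new cluster FX
  updated: d(C,FX)=5, d(D,FX)=27, d(FX,P)=31
step 2: merge (C,FX) at d=5, Q=-89; branch lengths C→-17/4, FX→37/4; new cluster CFX
  updated: d(CFX,D)=33/2, d(CFX,P)=23
step 3: merge (CFX,D) at d=33/2, Q=-147/2; branch lengths CFX→11/4, D→55/4; new cluster CDFX
  updated: d(CDFX,P)=81/4
step 4: merge (CDFX,P) at d=81/4; branch lengths CDFX→81/8, P→81/8; new cluster CDFPX
final tree: (((C:-17/4,(F:-7/3,X:28/3):37/4):11/4,D:55/4):81/8,P:81/8)
total length: 195/4

195/4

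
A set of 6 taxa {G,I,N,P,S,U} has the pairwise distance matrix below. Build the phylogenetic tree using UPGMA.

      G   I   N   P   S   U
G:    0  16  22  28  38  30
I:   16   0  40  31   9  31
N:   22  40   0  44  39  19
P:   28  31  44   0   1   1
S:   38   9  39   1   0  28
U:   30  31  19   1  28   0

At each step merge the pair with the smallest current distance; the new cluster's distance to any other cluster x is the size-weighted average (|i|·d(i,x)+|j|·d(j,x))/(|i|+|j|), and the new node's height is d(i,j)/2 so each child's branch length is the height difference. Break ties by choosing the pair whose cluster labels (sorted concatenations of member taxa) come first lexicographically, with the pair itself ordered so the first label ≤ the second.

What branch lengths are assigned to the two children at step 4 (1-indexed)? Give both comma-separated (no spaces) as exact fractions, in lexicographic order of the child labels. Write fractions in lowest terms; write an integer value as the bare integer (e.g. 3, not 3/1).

step 1: merge (P,S) at d=1; branch lengths P→1/2, S→1/2; new cluster PS
  updated: d(G,PS)=33, d(I,PS)=20, d(N,PS)=83/2, d(PS,U)=29/2
step 2: merge (PS,U) at d=29/2; branch lengths PS→27/4, U→29/4; new cluster PSU
  updated: d(G,PSU)=32, d(I,PSU)=71/3, d(N,PSU)=34
step 3: merge (G,I) at d=16; branch lengths G→8, I→8; new cluster GI
  updated: d(GI,N)=31, d(GI,PSU)=167/6
step 4: merge (GI,PSU) at d=167/6; branch lengths GI→71/12, PSU→20/3; new cluster GIPSU
  updated: d(GIPSU,N)=164/5
step 5: merge (GIPSU,N) at d=164/5; branch lengths GIPSU→149/60, N→82/5; new cluster GINPSU
final tree: (((G:8,I:8):71/12,((P:1/2,S:1/2):27/4,U:29/4):20/3):149/60,N:82/5)
total length: 937/15

71/12,20/3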